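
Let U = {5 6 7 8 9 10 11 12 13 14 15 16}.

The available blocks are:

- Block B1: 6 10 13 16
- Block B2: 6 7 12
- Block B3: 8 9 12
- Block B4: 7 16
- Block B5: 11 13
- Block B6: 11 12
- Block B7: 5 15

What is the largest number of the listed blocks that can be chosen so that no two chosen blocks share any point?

4

B3, B4, B5, B7 are pairwise disjoint (B3={8,9,12}; B4={7,16}; B5={11,13}; B7={5,15}).
Every remaining block overlaps one of these, and no 5 of the listed blocks are pairwise disjoint, so 4 is the maximum.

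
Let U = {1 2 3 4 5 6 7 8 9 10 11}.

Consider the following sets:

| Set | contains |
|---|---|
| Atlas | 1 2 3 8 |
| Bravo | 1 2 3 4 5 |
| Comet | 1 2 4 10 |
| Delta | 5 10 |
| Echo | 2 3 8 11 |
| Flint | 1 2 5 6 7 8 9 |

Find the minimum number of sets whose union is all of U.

3

Take {Comet, Echo, Flint}. Their union is {1, 2, 3, 4, 5, 6, 7, 8, 9, 10, 11}, which is all 11 points.
Only Flint contains 6, so Flint is forced; the remaining 4 points need at least 2 more sets (each remaining set adds at most 2) — so at least 3 sets are needed, and 3 is optimal.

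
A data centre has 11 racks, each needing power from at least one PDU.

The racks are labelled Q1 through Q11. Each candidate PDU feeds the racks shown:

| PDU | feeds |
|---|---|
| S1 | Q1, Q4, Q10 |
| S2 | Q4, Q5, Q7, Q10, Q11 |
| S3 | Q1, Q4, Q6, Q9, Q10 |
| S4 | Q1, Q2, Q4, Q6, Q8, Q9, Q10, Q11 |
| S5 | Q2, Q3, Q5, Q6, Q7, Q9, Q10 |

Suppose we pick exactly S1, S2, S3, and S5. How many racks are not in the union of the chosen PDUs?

1

Union of S1, S2, S3, S5 = {Q1, Q2, Q3, Q4, Q5, Q6, Q7, Q9, Q10, Q11}.
Not covered: Q8 — 1 rack.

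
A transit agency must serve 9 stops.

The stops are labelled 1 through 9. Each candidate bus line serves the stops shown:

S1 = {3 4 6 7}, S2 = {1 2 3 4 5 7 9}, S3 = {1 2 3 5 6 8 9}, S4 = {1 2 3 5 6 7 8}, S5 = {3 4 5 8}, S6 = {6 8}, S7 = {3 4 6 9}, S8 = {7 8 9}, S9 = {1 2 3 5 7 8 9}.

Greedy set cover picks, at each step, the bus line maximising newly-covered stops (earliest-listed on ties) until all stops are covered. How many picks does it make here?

Greedy: pick S2 (covers 7 new) → pick S3 (covers 2 new). Total picks: 2.

2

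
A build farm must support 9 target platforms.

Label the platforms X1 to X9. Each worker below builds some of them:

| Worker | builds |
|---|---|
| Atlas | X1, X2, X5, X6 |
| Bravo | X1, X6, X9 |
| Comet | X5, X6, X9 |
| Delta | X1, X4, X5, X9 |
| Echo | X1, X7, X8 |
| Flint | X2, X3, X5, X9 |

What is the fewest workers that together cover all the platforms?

4

Take {Bravo, Delta, Echo, Flint}. Their union is {X1, X2, X3, X4, X5, X6, X7, X8, X9}, which is all 9 platforms.
Only Delta contains X4, so Delta is forced; the remaining 5 platforms need at least 3 more workers (each remaining worker adds at most 2) — so at least 4 workers are needed, and 4 is optimal.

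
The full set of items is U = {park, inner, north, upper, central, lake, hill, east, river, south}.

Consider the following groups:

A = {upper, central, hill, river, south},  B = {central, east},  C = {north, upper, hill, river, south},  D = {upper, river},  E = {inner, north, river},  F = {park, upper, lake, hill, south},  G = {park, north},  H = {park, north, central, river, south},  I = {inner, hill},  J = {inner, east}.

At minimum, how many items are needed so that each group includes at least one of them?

4

T = {park, hill, east, river} meets every group (each contains at least one member of T), and |T| = 4.
The groups B, D, G, I are pairwise disjoint, so any hitting set needs a separate item for each — at least 4. Hence 4 is optimal.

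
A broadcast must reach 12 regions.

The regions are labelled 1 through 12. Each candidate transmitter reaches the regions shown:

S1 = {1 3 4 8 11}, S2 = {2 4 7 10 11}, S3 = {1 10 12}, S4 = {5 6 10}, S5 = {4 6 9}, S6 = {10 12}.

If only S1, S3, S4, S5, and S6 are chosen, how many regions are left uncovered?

Union of S1, S3, S4, S5, S6 = {1, 3, 4, 5, 6, 8, 9, 10, 11, 12}.
Not covered: 2, 7 — 2 regions.

2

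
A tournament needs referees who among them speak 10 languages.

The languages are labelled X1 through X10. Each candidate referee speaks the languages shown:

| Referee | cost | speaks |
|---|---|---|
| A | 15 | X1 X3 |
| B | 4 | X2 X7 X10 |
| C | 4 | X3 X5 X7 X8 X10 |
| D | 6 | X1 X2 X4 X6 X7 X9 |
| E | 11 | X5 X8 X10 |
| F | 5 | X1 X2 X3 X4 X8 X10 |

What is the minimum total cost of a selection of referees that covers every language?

10

C, D together cover every language (C ∪ D = {X1, X2, X3, X4, X5, X6, X7, X8, X9, X10}); total cost 4 + 6 = 10.
No covering selection has total cost below 10.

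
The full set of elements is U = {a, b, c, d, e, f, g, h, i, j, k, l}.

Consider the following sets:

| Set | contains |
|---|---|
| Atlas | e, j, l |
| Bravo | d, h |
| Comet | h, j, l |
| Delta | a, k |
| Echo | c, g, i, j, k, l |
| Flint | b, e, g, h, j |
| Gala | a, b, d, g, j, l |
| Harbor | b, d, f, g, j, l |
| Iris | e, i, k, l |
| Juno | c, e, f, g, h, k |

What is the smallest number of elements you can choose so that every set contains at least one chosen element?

The 3 elements {h, k, l} hit every set.
The sets Atlas, Bravo, Delta are pairwise disjoint, so any hitting set needs a separate element for each — at least 3. Hence 3 is optimal.

3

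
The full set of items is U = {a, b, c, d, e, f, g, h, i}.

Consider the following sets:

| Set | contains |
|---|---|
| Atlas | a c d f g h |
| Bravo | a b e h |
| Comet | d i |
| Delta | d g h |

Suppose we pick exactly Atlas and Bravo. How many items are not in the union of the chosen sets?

1

Union of Atlas, Bravo = {a, b, c, d, e, f, g, h}.
Not covered: i — 1 item.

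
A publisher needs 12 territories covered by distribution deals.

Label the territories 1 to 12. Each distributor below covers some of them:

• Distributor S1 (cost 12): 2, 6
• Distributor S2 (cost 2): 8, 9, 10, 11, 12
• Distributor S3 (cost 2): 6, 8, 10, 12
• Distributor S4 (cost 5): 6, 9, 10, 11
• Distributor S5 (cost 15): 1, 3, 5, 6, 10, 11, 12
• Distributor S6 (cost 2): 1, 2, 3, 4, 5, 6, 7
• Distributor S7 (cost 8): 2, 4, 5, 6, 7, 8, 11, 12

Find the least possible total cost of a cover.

4

S2, S6 together cover every territory (S2 ∪ S6 = {1, 2, 3, 4, 5, 6, 7, 8, 9, 10, 11, 12}); total cost 2 + 2 = 4.
No covering selection has total cost below 4.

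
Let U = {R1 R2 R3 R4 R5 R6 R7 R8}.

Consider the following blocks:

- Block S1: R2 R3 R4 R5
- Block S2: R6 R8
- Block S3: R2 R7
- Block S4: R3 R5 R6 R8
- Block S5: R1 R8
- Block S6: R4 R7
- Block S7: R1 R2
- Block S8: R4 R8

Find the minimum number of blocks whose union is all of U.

3

S4 and S6 and S7 together: S4 ∪ S6 ∪ S7 = {R1, R2, R3, R4, R5, R6, R7, R8} — every point is covered.
No 2 of the 8 blocks cover everything (all 28 combinations miss at least one point), so 3 is optimal.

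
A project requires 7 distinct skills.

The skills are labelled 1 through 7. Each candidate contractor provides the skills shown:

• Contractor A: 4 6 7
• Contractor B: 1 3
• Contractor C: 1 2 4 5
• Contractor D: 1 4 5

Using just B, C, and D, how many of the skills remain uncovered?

2

Union of B, C, D = {1, 2, 3, 4, 5}.
Not covered: 6, 7 — 2 skills.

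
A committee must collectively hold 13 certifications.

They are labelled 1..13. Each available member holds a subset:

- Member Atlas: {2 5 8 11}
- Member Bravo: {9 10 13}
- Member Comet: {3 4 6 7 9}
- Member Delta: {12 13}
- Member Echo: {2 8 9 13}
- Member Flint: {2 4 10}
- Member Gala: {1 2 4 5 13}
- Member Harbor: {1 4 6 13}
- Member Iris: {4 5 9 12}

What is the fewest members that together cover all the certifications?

Atlas and Comet and Delta and Flint and Harbor together: Atlas ∪ Comet ∪ Delta ∪ Flint ∪ Harbor = {1, 2, 3, 4, 5, 6, 7, 8, 9, 10, 11, 12, 13} — every certification is covered.
No 4 of the 9 members cover everything (all 126 combinations miss at least one certification), so 5 is optimal.

5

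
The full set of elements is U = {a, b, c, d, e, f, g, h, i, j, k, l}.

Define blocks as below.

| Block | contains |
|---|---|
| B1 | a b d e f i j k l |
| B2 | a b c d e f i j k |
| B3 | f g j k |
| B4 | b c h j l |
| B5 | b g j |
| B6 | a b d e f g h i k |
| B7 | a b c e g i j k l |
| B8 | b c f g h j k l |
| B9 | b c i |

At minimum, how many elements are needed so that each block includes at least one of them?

T = {b, j} meets every block (each contains at least one member of T), and |T| = 2.
The blocks B3, B9 are pairwise disjoint, so any hitting set needs a separate element for each — at least 2. Hence 2 is optimal.

2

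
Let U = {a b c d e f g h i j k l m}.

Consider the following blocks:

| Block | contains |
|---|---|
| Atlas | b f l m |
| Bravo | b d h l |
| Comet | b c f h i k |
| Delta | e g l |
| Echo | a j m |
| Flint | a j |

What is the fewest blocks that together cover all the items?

Bravo, Comet, Delta, and Echo cover everything between them: the union {a, b, c, d, e, f, g, h, i, j, k, l, m} is all of U.
Only Comet contains c, so Comet is forced; the remaining 7 items need at least 3 more blocks (each remaining block adds at most 3) — so at least 4 blocks are needed, and 4 is optimal.

4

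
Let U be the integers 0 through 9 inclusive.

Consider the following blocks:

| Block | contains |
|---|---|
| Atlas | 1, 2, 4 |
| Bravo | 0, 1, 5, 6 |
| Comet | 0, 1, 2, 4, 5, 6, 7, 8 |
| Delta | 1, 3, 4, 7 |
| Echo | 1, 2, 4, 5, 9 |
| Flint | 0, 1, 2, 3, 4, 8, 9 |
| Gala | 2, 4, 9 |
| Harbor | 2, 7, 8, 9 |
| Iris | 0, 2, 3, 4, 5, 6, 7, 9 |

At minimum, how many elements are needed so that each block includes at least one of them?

2

H = {1, 9} meets every block (each contains at least one member of H), and |H| = 2.
The blocks Bravo, Harbor are pairwise disjoint, so any hitting set needs a separate element for each — at least 2. Hence 2 is optimal.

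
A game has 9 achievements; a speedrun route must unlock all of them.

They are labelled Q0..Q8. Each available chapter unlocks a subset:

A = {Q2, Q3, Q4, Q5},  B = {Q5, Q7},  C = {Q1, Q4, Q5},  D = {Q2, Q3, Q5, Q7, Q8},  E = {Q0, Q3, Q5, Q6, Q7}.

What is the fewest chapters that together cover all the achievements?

3

Take {C, D, E}. Their union is {Q0, Q1, Q2, Q3, Q4, Q5, Q6, Q7, Q8}, which is all 9 achievements.
Only E contains Q0, so E is forced; the remaining 4 achievements need at least 2 more chapters (each remaining chapter adds at most 2) — so at least 3 chapters are needed, and 3 is optimal.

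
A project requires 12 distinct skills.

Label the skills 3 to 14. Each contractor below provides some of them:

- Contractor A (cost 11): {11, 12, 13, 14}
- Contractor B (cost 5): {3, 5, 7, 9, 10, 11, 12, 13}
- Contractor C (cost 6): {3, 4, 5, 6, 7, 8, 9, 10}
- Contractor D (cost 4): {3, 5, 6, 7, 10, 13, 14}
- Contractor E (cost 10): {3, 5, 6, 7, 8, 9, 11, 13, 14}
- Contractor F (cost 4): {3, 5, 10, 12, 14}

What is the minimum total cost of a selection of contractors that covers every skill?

15

B, C, F together cover every skill (B ∪ C ∪ F = {3, 4, 5, 6, 7, 8, 9, 10, 11, 12, 13, 14}); total cost 5 + 6 + 4 = 15.
No covering selection has total cost below 15.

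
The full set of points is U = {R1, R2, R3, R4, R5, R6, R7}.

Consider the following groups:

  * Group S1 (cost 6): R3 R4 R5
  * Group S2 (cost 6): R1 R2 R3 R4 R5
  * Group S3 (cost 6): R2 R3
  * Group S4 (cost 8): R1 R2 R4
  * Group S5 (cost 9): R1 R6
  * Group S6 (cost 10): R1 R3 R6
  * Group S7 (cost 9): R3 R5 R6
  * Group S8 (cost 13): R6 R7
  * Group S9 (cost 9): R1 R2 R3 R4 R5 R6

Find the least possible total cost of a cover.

19

S2, S8 together cover every point (S2 ∪ S8 = {R1, R2, R3, R4, R5, R6, R7}); total cost 6 + 13 = 19.
No covering selection has total cost below 19.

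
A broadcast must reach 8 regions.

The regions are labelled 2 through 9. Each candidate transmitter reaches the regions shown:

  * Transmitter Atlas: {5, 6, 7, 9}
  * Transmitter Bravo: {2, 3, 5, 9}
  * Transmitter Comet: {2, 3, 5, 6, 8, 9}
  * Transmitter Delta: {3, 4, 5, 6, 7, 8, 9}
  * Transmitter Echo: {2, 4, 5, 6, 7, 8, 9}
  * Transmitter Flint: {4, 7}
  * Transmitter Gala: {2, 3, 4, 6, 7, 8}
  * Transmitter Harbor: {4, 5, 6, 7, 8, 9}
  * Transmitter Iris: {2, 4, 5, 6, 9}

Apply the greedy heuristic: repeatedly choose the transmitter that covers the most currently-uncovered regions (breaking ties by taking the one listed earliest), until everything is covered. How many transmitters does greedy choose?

Greedy: pick Delta (covers 7 new) → pick Bravo (covers 1 new). Total picks: 2.

2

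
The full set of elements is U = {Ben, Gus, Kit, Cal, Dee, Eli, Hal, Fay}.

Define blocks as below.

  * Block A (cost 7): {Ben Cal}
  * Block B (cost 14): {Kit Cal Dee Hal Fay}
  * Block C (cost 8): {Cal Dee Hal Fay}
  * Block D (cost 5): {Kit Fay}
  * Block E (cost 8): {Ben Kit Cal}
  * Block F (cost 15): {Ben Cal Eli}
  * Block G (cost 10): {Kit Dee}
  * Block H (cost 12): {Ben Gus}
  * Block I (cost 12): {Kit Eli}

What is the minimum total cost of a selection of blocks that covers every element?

32

C, H, I together cover every element (C ∪ H ∪ I = {Ben, Gus, Kit, Cal, Dee, Eli, Hal, Fay}); total cost 8 + 12 + 12 = 32.
The greedy pick C, E, H, I costs 40; no covering selection beats 32.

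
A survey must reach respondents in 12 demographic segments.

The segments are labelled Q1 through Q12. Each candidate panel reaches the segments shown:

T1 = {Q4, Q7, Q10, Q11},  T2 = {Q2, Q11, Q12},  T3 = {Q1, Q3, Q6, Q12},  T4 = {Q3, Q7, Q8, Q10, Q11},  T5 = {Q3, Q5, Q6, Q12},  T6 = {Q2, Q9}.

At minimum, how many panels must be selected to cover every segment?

Take {T1, T3, T4, T5, T6}. Their union is {Q1, Q2, Q3, Q4, Q5, Q6, Q7, Q8, Q9, Q10, Q11, Q12}, which is all 12 segments.
No 4 of the 6 panels cover everything (all 15 combinations miss at least one segment), so 5 is optimal.

5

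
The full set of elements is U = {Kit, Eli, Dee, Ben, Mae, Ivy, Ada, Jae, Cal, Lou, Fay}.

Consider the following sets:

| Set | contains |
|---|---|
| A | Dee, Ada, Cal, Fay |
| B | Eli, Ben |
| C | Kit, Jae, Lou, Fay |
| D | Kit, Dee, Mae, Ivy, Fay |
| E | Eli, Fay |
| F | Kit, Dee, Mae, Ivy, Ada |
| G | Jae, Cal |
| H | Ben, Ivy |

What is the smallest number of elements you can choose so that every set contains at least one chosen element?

4

Take T = {Eli, Ivy, Jae, Cal}. Each listed set contains at least one of these, so T is a hitting set of size 4.
No choice of 3 elements meets every set, so 4 is the minimum.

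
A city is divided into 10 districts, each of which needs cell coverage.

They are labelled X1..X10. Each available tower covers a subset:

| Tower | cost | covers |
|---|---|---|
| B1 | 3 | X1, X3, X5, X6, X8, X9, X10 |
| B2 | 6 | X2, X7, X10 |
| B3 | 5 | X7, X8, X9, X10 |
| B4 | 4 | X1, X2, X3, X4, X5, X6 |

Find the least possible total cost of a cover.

B3, B4 together cover every district (B3 ∪ B4 = {X1, X2, X3, X4, X5, X6, X7, X8, X9, X10}); total cost 5 + 4 = 9.
The greedy pick B1, B4, B3 costs 12; no covering selection beats 9.

9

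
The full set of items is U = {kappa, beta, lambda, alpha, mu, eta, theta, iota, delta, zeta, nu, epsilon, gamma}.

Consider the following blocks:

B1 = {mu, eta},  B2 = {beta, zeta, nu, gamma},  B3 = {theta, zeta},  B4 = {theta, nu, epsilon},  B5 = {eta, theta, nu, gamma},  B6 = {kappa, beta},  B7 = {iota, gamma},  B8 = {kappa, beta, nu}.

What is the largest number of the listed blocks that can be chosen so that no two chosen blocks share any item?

B1, B3, B7, B8 are pairwise disjoint (B1={mu,eta}; B3={theta,zeta}; B7={iota,gamma}; B8={kappa,beta,nu}).
Every remaining block overlaps one of these, and no 5 of the listed blocks are pairwise disjoint, so 4 is the maximum.

4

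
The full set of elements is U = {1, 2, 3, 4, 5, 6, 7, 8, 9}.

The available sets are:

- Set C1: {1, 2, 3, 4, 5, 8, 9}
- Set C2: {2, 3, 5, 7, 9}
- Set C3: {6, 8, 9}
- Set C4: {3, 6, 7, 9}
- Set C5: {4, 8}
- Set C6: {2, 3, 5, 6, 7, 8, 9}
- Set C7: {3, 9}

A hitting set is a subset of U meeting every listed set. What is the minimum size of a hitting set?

H = {4, 9} meets every set (each contains at least one member of H), and |H| = 2.
The sets C4, C5 are pairwise disjoint, so any hitting set needs a separate element for each — at least 2. Hence 2 is optimal.

2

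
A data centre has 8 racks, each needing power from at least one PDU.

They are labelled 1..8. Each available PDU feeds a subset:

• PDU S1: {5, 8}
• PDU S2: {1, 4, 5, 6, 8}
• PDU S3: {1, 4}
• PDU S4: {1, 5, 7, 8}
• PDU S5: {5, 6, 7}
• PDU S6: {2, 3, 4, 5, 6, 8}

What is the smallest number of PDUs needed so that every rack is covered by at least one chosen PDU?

2

Take {S4, S6}. Their union is {1, 2, 3, 4, 5, 6, 7, 8}, which is all 8 racks.
No single PDU has all 8 racks (the largest, S6, has 6), so 2 is optimal.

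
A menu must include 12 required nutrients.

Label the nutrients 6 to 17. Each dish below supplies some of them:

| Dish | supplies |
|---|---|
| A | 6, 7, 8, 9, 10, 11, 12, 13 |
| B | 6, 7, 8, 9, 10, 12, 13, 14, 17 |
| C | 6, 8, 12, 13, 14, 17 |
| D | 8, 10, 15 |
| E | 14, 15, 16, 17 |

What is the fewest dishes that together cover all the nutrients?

A and E together: A ∪ E = {6, 7, 8, 9, 10, 11, 12, 13, 14, 15, 16, 17} — every nutrient is covered.
No single dish has all 12 nutrients (the largest, B, has 9), so 2 is optimal.

2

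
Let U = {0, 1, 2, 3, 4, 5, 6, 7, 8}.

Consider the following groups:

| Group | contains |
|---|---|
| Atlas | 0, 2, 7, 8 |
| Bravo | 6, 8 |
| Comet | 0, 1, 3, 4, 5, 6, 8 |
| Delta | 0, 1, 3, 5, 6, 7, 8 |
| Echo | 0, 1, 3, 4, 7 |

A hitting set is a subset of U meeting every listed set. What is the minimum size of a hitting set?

2

Take H = {4, 8}. Each listed group contains at least one of these, so H is a hitting set of size 2.
The groups Bravo, Echo are pairwise disjoint, so any hitting set needs a separate element for each — at least 2. Hence 2 is optimal.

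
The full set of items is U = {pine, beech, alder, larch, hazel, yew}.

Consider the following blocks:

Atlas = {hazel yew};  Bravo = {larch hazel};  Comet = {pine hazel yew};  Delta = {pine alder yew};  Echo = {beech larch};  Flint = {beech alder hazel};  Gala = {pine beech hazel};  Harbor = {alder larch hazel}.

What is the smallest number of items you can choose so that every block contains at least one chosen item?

The 3 items {beech, larch, yew} hit every block.
No choice of 2 items meets every block, so 3 is the minimum.

3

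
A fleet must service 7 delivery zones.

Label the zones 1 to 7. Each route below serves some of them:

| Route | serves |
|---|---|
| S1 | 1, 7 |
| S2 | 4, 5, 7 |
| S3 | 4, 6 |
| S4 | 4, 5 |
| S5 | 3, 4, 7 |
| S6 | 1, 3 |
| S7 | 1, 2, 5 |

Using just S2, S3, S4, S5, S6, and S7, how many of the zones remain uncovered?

0

Union of S2, S3, S4, S5, S6, S7 = {1, 2, 3, 4, 5, 6, 7} — that's every zone, so 0 are uncovered.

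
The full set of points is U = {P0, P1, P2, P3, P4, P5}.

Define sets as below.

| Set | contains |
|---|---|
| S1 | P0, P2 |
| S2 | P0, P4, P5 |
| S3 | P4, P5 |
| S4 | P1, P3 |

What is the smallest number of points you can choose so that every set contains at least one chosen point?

H = {P2, P3, P5} meets every set (each contains at least one member of H), and |H| = 3.
The sets S1, S3, S4 are pairwise disjoint, so any hitting set needs a separate point for each — at least 3. Hence 3 is optimal.

3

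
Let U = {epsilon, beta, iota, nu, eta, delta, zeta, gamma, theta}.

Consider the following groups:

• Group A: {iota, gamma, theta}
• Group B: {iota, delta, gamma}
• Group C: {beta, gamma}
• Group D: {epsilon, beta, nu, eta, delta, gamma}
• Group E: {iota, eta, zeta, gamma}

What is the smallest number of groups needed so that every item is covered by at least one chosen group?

Take {A, D, E}. Their union is {epsilon, beta, iota, nu, eta, delta, zeta, gamma, theta}, which is all 9 items.
Only D contains epsilon, so D is forced; the remaining 3 items need at least 2 more groups (each remaining group adds at most 2) — so at least 3 groups are needed, and 3 is optimal.

3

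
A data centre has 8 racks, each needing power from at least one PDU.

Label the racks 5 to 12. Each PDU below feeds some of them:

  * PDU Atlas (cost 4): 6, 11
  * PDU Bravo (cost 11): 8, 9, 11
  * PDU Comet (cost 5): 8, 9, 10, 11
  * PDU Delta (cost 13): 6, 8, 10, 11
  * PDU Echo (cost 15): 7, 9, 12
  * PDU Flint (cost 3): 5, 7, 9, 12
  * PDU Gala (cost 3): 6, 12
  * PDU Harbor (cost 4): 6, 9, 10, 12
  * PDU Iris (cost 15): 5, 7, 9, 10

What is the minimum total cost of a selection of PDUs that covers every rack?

Comet, Flint, Gala together cover every rack (Comet ∪ Flint ∪ Gala = {5, 6, 7, 8, 9, 10, 11, 12}); total cost 5 + 3 + 3 = 11.
No covering selection has total cost below 11.

11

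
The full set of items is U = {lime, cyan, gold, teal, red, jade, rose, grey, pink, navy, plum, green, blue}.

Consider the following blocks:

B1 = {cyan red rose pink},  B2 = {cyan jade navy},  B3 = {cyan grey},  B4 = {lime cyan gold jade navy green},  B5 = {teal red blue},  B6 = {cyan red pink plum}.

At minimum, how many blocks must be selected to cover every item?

B1, B3, B4, B5, and B6 cover everything between them: the union {lime, cyan, gold, teal, red, jade, rose, grey, pink, navy, plum, green, blue} is all of U.
No 4 of the 6 blocks cover everything (all 15 combinations miss at least one item), so 5 is optimal.

5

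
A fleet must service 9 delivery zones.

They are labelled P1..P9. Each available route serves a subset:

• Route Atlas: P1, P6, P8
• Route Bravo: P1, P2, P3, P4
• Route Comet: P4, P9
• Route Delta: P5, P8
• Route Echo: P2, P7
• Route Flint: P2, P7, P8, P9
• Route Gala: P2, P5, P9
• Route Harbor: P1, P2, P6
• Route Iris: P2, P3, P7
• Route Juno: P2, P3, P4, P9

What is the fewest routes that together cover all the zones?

4

Atlas and Delta and Flint and Juno together: Atlas ∪ Delta ∪ Flint ∪ Juno = {P1, P2, P3, P4, P5, P6, P7, P8, P9} — every zone is covered.
No 3 of the 10 routes cover everything (all 120 combinations miss at least one zone), so 4 is optimal.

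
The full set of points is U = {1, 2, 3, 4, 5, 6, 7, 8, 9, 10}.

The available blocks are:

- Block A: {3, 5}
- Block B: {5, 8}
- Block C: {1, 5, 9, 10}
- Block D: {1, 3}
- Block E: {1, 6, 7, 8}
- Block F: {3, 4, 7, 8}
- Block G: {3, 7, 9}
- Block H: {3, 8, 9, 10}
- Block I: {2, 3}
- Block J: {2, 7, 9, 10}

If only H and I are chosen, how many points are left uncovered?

Union of H, I = {2, 3, 8, 9, 10}.
Not covered: 1, 4, 5, 6, 7 — 5 points.

5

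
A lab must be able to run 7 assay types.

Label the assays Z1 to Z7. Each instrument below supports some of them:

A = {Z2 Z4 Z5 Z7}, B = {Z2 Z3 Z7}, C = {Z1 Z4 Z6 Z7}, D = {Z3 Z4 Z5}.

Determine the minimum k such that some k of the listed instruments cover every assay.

3

Take {B, C, D}. Their union is {Z1, Z2, Z3, Z4, Z5, Z6, Z7}, which is all 7 assays.
Only C contains Z1, so C is forced; the remaining 3 assays need at least 2 more instruments (each remaining instrument adds at most 2) — so at least 3 instruments are needed, and 3 is optimal.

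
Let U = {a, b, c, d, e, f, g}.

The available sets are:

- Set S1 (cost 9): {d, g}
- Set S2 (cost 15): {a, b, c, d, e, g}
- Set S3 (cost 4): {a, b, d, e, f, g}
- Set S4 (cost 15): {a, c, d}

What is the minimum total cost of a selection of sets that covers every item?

S2, S3 together cover every item (S2 ∪ S3 = {a, b, c, d, e, f, g}); total cost 15 + 4 = 19.
No covering selection has total cost below 19.

19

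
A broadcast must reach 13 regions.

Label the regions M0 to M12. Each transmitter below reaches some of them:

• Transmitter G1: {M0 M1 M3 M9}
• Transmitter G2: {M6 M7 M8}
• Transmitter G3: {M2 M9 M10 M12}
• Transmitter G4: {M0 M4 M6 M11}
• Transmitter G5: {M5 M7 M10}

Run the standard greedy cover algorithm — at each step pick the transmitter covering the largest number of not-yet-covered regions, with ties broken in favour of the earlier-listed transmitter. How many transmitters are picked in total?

5

Greedy: pick G1 (covers 4 new) → pick G2 (covers 3 new) → pick G3 (covers 3 new) → pick G4 (covers 2 new) → pick G5 (covers 1 new). Total picks: 5.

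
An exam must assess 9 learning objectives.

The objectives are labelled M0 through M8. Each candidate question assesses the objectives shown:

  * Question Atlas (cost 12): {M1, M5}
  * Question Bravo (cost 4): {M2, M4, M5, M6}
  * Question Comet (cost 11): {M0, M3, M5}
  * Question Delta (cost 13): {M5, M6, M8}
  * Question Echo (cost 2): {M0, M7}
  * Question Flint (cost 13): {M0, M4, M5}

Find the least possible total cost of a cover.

Atlas, Bravo, Comet, Delta, Echo together cover every objective (Atlas ∪ Bravo ∪ Comet ∪ Delta ∪ Echo = {M0, M1, M2, M3, M4, M5, M6, M7, M8}); total cost 12 + 4 + 11 + 13 + 2 = 42.
No covering selection has total cost below 42.

42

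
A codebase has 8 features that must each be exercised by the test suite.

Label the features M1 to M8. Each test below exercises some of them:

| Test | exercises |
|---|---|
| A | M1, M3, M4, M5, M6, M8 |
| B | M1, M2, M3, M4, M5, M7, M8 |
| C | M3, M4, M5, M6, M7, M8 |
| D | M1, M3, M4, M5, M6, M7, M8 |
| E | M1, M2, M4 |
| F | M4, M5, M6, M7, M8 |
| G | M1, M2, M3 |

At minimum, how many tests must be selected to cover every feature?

2

D and E together: D ∪ E = {M1, M2, M3, M4, M5, M6, M7, M8} — every feature is covered.
No single test has all 8 features (the largest, B, has 7), so 2 is optimal.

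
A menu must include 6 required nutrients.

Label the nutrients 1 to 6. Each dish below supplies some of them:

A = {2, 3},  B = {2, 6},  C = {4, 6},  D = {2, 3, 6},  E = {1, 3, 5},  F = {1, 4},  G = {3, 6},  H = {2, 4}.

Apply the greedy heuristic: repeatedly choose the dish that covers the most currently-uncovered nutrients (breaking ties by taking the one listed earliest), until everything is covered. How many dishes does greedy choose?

Greedy: pick D (covers 3 new) → pick E (covers 2 new) → pick C (covers 1 new). Total picks: 3.

3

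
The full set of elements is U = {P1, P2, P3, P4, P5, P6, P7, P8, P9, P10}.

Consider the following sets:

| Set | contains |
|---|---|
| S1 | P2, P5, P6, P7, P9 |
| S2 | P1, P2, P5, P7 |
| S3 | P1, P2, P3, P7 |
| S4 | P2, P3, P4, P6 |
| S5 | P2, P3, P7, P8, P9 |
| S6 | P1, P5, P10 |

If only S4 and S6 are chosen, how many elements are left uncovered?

Union of S4, S6 = {P1, P2, P3, P4, P5, P6, P10}.
Not covered: P7, P8, P9 — 3 elements.

3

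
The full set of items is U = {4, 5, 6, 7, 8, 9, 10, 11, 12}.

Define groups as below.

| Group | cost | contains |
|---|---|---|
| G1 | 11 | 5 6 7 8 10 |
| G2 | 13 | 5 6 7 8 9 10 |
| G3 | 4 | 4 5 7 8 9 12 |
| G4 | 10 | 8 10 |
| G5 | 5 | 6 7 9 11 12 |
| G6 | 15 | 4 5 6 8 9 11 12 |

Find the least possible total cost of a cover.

G3, G4, G5 together cover every item (G3 ∪ G4 ∪ G5 = {4, 5, 6, 7, 8, 9, 10, 11, 12}); total cost 4 + 10 + 5 = 19.
No covering selection has total cost below 19.

19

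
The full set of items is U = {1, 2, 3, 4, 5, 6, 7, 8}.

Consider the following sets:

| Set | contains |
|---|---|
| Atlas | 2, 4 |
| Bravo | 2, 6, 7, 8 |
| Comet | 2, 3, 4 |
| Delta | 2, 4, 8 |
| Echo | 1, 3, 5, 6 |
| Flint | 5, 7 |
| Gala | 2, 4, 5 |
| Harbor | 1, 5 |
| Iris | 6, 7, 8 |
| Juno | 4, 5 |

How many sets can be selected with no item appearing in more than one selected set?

Comet, Harbor, Iris are pairwise disjoint (Comet={2,3,4}; Harbor={1,5}; Iris={6,7,8}).
Every remaining set overlaps one of these, and no 4 of the listed sets are pairwise disjoint, so 3 is the maximum.

3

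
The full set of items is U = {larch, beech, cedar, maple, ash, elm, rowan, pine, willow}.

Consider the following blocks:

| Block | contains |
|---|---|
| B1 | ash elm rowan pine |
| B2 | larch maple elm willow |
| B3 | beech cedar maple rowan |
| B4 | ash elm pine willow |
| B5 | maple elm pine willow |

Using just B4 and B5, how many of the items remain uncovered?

Union of B4, B5 = {maple, ash, elm, pine, willow}.
Not covered: larch, beech, cedar, rowan — 4 items.

4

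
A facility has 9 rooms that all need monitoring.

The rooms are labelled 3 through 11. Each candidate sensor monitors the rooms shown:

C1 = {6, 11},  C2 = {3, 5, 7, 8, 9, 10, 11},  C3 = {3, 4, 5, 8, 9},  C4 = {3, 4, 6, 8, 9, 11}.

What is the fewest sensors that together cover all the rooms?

Take {C2, C4}. Their union is {3, 4, 5, 6, 7, 8, 9, 10, 11}, which is all 9 rooms.
No single sensor has all 9 rooms (the largest, C2, has 7), so 2 is optimal.

2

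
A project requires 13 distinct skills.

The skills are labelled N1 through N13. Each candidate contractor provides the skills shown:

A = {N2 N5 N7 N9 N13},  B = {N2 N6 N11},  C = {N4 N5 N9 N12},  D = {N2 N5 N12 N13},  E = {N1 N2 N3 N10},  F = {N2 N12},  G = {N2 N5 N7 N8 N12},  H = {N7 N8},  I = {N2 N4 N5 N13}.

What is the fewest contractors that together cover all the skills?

5

A and B and C and E and H together: A ∪ B ∪ C ∪ E ∪ H = {N1, N2, N3, N4, N5, N6, N7, N8, N9, N10, N11, N12, N13} — every skill is covered.
No 4 of the 9 contractors cover everything (all 126 combinations miss at least one skill), so 5 is optimal.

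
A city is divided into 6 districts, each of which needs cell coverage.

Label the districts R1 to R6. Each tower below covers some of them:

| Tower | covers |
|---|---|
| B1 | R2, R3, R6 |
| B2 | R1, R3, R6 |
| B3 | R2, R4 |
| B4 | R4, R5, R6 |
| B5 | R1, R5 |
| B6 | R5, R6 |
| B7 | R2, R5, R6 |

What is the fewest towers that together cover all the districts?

3

Take {B2, B3, B5}. Their union is {R1, R2, R3, R4, R5, R6}, which is all 6 districts.
No 2 of the 7 towers cover everything (all 21 combinations miss at least one district), so 3 is optimal.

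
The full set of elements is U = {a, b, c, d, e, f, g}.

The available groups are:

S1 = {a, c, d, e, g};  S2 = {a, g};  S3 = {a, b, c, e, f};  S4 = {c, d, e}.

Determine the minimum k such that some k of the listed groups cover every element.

Take {S1, S3}. Their union is {a, b, c, d, e, f, g}, which is all 7 elements.
No single group has all 7 elements (the largest, S1, has 5), so 2 is optimal.

2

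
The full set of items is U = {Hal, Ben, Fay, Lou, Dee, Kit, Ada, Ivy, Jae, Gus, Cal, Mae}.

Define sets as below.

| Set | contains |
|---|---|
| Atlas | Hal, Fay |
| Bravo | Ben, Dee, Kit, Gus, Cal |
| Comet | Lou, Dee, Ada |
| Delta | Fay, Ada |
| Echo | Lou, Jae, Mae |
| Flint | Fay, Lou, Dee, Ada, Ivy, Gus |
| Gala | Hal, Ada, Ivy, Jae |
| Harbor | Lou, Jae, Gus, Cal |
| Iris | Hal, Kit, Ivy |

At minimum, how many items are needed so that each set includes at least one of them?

The 4 items {Fay, Lou, Kit, Ada} hit every set.
No choice of 3 items meets every set, so 4 is the minimum.

4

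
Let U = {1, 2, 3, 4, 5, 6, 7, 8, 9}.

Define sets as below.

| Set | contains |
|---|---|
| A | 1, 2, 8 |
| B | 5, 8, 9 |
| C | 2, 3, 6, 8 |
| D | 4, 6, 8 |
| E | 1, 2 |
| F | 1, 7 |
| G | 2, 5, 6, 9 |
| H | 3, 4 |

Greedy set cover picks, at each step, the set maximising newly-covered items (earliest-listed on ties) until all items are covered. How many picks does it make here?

Greedy: pick C (covers 4 new) → pick B (covers 2 new) → pick F (covers 2 new) → pick D (covers 1 new). Total picks: 4.

4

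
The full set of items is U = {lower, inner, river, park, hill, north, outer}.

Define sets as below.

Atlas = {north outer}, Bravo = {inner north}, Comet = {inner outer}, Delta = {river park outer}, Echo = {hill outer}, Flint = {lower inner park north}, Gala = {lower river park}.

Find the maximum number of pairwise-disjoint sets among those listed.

3

Bravo, Echo, Gala are pairwise disjoint (Bravo={inner,north}; Echo={hill,outer}; Gala={lower,river,park}).
Every remaining set overlaps one of these, and no 4 of the listed sets are pairwise disjoint, so 3 is the maximum.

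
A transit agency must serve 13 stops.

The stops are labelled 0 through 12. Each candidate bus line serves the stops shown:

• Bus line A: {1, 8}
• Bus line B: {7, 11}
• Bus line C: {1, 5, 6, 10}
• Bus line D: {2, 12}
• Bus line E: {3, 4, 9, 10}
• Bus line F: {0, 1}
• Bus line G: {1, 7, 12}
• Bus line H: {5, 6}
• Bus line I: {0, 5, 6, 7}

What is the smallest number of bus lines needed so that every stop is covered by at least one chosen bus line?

5

Take {A, B, D, E, I}. Their union is {0, 1, 2, 3, 4, 5, 6, 7, 8, 9, 10, 11, 12}, which is all 13 stops.
No 4 of the 9 bus lines cover everything (all 126 combinations miss at least one stop), so 5 is optimal.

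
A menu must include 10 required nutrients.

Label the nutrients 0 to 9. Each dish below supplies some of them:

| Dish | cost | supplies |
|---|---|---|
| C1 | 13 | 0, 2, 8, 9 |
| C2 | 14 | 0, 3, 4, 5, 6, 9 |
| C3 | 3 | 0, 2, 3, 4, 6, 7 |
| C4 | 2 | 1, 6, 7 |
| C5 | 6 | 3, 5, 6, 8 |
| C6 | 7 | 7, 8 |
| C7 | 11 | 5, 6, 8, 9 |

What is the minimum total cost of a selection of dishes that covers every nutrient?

C3, C4, C7 together cover every nutrient (C3 ∪ C4 ∪ C7 = {0, 1, 2, 3, 4, 5, 6, 7, 8, 9}); total cost 3 + 2 + 11 = 16.
The greedy pick C3, C4, C5, C7 costs 22; no covering selection beats 16.

16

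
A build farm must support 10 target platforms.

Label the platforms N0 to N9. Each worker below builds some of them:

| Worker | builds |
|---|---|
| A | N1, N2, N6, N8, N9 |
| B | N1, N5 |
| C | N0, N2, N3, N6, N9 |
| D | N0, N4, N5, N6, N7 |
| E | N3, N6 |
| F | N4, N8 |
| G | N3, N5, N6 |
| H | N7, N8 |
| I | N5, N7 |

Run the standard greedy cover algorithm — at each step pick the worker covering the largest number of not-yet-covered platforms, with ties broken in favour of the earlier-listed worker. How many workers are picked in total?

Greedy: pick A (covers 5 new) → pick D (covers 4 new) → pick C (covers 1 new). Total picks: 3.

3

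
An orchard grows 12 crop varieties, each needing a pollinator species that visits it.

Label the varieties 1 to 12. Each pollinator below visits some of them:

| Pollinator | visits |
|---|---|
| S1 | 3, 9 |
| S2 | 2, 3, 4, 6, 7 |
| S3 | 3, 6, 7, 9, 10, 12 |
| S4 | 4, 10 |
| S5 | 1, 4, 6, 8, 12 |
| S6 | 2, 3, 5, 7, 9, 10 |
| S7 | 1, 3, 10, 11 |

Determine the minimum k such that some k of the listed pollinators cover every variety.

S5 and S6 and S7 together: S5 ∪ S6 ∪ S7 = {1, 2, 3, 4, 5, 6, 7, 8, 9, 10, 11, 12} — every variety is covered.
Only S6 contains 5, so S6 is forced; the remaining 6 varieties need at least 2 more pollinators (each remaining pollinator adds at most 5) — so at least 3 pollinators are needed, and 3 is optimal.

3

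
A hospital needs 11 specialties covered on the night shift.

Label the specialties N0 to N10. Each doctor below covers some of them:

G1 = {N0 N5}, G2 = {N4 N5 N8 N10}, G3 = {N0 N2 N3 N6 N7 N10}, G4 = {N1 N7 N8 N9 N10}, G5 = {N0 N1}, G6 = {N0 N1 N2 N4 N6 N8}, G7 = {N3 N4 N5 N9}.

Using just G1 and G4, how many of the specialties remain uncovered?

Union of G1, G4 = {N0, N1, N5, N7, N8, N9, N10}.
Not covered: N2, N3, N4, N6 — 4 specialties.

4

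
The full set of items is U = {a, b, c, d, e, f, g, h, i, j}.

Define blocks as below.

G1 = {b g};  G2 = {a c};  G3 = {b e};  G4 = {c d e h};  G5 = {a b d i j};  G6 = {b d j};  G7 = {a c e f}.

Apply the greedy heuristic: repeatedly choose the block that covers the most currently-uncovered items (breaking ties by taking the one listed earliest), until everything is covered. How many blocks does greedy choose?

4

Greedy: pick G5 (covers 5 new) → pick G4 (covers 3 new) → pick G1 (covers 1 new) → pick G7 (covers 1 new). Total picks: 4.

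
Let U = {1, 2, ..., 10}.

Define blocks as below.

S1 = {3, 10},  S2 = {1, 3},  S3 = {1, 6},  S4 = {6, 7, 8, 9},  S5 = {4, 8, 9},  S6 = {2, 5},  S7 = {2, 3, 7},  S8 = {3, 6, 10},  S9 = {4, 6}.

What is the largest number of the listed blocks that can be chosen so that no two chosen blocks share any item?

4

S1, S3, S5, S6 are pairwise disjoint (S1={3,10}; S3={1,6}; S5={4,8,9}; S6={2,5}).
Every remaining block overlaps one of these, and no 5 of the listed blocks are pairwise disjoint, so 4 is the maximum.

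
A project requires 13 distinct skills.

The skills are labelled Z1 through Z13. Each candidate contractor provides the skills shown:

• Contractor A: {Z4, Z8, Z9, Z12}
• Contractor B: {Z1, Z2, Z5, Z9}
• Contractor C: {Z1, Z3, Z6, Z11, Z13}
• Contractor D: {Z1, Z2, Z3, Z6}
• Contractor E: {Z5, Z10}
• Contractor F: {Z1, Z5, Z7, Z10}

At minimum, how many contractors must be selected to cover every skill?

4

A and B and C and F together: A ∪ B ∪ C ∪ F = {Z1, Z2, Z3, Z4, Z5, Z6, Z7, Z8, Z9, Z10, Z11, Z12, Z13} — every skill is covered.
Only F contains Z7, so F is forced; the remaining 9 skills need at least 3 more contractors (each remaining contractor adds at most 4) — so at least 4 contractors are needed, and 4 is optimal.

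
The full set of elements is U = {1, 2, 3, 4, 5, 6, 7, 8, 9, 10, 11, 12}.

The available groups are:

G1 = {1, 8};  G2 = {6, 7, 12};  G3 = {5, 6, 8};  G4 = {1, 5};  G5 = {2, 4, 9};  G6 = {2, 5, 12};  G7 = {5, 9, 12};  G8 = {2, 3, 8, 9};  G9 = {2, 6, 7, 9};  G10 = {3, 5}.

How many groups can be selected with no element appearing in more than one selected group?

4

G1, G2, G5, G10 are pairwise disjoint (G1={1,8}; G2={6,7,12}; G5={2,4,9}; G10={3,5}).
Every remaining group overlaps one of these, and no 5 of the listed groups are pairwise disjoint, so 4 is the maximum.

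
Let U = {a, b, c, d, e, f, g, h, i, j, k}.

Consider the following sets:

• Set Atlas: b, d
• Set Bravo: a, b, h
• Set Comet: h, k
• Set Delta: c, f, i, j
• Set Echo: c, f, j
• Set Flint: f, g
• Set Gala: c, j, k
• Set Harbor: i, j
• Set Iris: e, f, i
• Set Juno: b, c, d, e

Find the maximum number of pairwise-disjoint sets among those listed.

4

Comet, Flint, Harbor, Juno are pairwise disjoint (Comet={h,k}; Flint={f,g}; Harbor={i,j}; Juno={b,c,d,e}).
Every remaining set overlaps one of these, and no 5 of the listed sets are pairwise disjoint, so 4 is the maximum.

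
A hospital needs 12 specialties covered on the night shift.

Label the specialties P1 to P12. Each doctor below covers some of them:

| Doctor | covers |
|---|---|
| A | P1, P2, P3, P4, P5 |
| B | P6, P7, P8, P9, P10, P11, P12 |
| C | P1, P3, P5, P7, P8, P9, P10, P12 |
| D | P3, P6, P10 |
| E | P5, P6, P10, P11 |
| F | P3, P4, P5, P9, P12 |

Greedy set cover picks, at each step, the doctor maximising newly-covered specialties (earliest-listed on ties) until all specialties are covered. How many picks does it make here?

Greedy: pick C (covers 8 new) → pick A (covers 2 new) → pick B (covers 2 new). Total picks: 3.
(The true minimum cover uses only 2 doctors, so greedy is not optimal here.)

3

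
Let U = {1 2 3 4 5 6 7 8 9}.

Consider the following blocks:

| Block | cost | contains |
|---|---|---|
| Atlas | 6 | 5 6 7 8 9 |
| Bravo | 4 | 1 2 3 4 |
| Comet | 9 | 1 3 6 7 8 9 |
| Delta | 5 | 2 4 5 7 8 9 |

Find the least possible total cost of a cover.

Atlas, Bravo together cover every point (Atlas ∪ Bravo = {1, 2, 3, 4, 5, 6, 7, 8, 9}); total cost 6 + 4 = 10.
The greedy pick Delta, Bravo, Atlas costs 15; no covering selection beats 10.

10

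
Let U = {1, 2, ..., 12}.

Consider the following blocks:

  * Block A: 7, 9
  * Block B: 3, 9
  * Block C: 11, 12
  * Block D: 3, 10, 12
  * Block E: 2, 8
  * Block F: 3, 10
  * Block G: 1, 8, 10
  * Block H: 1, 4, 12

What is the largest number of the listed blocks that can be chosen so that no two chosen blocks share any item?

4

A, E, F, H are pairwise disjoint (A={7,9}; E={2,8}; F={3,10}; H={1,4,12}).
Every remaining block overlaps one of these, and no 5 of the listed blocks are pairwise disjoint, so 4 is the maximum.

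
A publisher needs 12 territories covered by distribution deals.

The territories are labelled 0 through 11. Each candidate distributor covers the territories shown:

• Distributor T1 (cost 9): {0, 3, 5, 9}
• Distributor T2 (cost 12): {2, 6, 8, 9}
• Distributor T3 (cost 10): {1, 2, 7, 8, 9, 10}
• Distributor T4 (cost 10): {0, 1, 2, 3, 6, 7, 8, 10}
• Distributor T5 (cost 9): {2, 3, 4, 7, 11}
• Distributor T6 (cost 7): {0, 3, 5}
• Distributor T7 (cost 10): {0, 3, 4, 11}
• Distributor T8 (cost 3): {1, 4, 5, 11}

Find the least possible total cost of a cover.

T1, T4, T8 together cover every territory (T1 ∪ T4 ∪ T8 = {0, 1, 2, 3, 4, 5, 6, 7, 8, 9, 10, 11}); total cost 9 + 10 + 3 = 22.
No covering selection has total cost below 22.

22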